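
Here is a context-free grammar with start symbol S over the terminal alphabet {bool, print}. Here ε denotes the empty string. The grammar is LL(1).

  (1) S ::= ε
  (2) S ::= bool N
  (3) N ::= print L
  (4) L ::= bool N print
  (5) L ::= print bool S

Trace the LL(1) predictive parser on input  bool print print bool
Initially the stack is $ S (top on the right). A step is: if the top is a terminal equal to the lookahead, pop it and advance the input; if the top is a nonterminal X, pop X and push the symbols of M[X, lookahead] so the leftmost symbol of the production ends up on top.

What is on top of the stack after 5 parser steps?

print

step 1: stack=$ S  input=bool print print bool $  — expand S ::= bool N
step 2: stack=$ N bool  input=bool print print bool $  — match bool
step 3: stack=$ N  input=print print bool $  — expand N ::= print L
step 4: stack=$ L print  input=print print bool $  — match print
step 5: stack=$ L  input=print bool $  — expand L ::= print bool S
Stack after step 5: $ S bool print (top = print).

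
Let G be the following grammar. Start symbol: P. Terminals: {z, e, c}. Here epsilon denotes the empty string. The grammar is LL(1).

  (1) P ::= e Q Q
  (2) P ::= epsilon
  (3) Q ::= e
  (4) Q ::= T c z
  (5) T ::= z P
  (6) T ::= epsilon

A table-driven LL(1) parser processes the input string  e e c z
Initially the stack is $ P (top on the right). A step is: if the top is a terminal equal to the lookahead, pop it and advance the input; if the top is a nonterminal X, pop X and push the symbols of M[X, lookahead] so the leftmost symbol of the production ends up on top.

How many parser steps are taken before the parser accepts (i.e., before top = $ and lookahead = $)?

step 1: stack=$ P  input=e e c z $  — expand P ::= e Q Q
step 2: stack=$ Q Q e  input=e e c z $  — match e
step 3: stack=$ Q Q  input=e c z $  — expand Q ::= e
step 4: stack=$ Q e  input=e c z $  — match e
step 5: stack=$ Q  input=c z $  — expand Q ::= T c z
step 6: stack=$ z c T  input=c z $  — expand T ::= epsilon
step 7: stack=$ z c  input=c z $  — match c
step 8: stack=$ z  input=z $  — match z
Accept reached after 8 steps.

8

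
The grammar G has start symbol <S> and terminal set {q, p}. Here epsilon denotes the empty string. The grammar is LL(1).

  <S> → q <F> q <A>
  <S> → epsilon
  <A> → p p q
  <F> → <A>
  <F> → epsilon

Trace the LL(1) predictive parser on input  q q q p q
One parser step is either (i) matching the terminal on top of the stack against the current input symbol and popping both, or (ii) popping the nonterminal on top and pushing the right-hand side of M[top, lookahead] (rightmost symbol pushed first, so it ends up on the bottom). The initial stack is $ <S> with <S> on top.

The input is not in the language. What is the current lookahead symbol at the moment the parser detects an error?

q

step 1: stack=$ <S>  input=q q q p q $  — expand <S> → q <F> q <A>
step 2: stack=$ <A> q <F> q  input=q q q p q $  — match q
step 3: stack=$ <A> q <F>  input=q q p q $  — expand <F> → epsilon
step 4: stack=$ <A> q  input=q q p q $  — match q
step 5: stack=$ <A>  input=q p q $  — error: M[<A>, q] is empty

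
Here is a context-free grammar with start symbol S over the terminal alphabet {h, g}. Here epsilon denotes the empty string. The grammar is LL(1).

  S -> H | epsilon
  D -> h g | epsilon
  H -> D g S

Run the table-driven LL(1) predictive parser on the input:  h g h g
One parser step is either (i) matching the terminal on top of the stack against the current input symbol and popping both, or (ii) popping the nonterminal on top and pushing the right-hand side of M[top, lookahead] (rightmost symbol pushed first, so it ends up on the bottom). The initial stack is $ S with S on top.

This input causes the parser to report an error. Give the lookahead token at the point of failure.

step 1: stack=$ S  input=h g h g $  — expand S -> H
step 2: stack=$ H  input=h g h g $  — expand H -> D g S
step 3: stack=$ S g D  input=h g h g $  — expand D -> h g
step 4: stack=$ S g g h  input=h g h g $  — match h
step 5: stack=$ S g g  input=g h g $  — match g
step 6: stack=$ S g  input=h g $  — error: top is terminal g but lookahead is h

h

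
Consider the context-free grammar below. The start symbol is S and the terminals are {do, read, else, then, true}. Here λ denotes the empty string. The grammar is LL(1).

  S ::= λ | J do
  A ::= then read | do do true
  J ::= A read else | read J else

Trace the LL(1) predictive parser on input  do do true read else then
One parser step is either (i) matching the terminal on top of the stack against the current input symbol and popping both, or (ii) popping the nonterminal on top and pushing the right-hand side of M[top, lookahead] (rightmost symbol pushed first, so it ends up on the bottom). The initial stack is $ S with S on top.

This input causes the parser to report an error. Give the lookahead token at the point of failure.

then

     Stack                      Input                        Action
  1  $ S                        do do true read else then $  expand S ::= J do
  2  $ do J                     do do true read else then $  expand J ::= A read else
  3  $ do else read A           do do true read else then $  expand A ::= do do true
  4  $ do else read true do do  do do true read else then $  match do
  5  $ do else read true do     do true read else then $     match do
  6  $ do else read true        true read else then $        match true
  7  $ do else read             read else then $             match read
  8  $ do else                  else then $                  match else
  9  $ do                       then $                       error: top is terminal do but lookahead is then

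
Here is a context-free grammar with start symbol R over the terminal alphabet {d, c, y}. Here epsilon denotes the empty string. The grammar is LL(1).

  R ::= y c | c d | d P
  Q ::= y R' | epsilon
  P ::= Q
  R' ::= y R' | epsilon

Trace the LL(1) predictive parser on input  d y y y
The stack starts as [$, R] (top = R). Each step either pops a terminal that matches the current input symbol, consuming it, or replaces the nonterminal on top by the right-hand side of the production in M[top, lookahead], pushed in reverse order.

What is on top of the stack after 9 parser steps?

step 1: stack=$ R  input=d y y y $  — expand R ::= d P
step 2: stack=$ P d  input=d y y y $  — match d
step 3: stack=$ P  input=y y y $  — expand P ::= Q
step 4: stack=$ Q  input=y y y $  — expand Q ::= y R'
step 5: stack=$ R' y  input=y y y $  — match y
step 6: stack=$ R'  input=y y $  — expand R' ::= y R'
step 7: stack=$ R' y  input=y y $  — match y
step 8: stack=$ R'  input=y $  — expand R' ::= y R'
step 9: stack=$ R' y  input=y $  — match y
Stack after step 9: $ R' (top = R').

R'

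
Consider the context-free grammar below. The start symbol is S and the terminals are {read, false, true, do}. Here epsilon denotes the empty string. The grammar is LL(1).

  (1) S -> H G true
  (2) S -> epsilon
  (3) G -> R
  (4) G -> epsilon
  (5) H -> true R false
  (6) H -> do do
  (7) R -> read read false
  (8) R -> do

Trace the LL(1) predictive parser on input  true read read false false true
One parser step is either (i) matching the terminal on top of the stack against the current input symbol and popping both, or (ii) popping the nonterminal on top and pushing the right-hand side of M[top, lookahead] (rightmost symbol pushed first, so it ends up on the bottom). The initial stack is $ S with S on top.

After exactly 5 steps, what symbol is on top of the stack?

read

step 1: stack=$ S  input=true read read false false true $  — expand S -> H G true
step 2: stack=$ true G H  input=true read read false false true $  — expand H -> true R false
step 3: stack=$ true G false R true  input=true read read false false true $  — match true
step 4: stack=$ true G false R  input=read read false false true $  — expand R -> read read false
step 5: stack=$ true G false false read read  input=read read false false true $  — match read
Stack after step 5: $ true G false false read (top = read).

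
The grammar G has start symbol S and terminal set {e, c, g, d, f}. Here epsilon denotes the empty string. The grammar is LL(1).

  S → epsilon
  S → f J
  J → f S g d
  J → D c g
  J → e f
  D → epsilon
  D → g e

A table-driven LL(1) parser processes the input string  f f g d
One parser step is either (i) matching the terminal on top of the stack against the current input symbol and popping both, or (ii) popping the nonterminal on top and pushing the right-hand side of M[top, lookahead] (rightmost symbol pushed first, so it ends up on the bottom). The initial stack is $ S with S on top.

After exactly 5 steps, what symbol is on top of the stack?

g

step 1: stack=$ S  input=f f g d $  — expand S → f J
step 2: stack=$ J f  input=f f g d $  — match f
step 3: stack=$ J  input=f g d $  — expand J → f S g d
step 4: stack=$ d g S f  input=f g d $  — match f
step 5: stack=$ d g S  input=g d $  — expand S → epsilon
Stack after step 5: $ d g (top = g).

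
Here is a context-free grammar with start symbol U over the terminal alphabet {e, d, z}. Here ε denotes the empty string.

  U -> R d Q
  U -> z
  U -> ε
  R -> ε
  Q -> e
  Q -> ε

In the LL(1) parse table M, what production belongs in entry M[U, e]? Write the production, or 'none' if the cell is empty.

FIRST(R) = {ε}
FIRST(Q) = {ε, e}
FIRST(U) = {ε, d, z}  (via R d Q)
FOLLOW(U) includes $ since U is the start symbol.
FOLLOW(U): U appears on no right-hand side. Thus FOLLOW(U) = {$}.
For U -> R d Q: FIRST(R d Q) = {d}, so it goes in M[U, t] for t ∈ {d}.
For U -> z: FIRST(z) = {z}, so it goes in M[U, t] for t ∈ {z}.
For U -> ε: FIRST(ε) = {ε}, so it goes in M[U, t] for t ∈ {}; since ε ∈ FIRST, also for every t ∈ FOLLOW(U) = {$}.
None of these place a production in M[U, e].

none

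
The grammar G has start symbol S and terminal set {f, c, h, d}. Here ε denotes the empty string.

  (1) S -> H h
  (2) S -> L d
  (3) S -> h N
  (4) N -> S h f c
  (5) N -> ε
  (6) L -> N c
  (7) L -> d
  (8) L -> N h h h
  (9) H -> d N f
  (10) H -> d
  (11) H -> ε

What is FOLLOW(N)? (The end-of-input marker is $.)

FIRST(H): from H->d N f we get {d}; from H->d we get {d}; from H->ε we get {ε}. So FIRST(H) = {ε, d}.
FIRST(S): from S->H h we get {d, h}; from S->L d we get {c, d, h}; from S->h N we get {h}. So FIRST(S) = {c, d, h}.
FIRST(N): from N->S h f c we get {c, d, h}; from N->ε we get {ε}. So FIRST(N) = {ε, c, d, h}.
FIRST(L): from L->N c we get {c, d, h}; from L->d we get {d}; from L->N h h h we get {c, d, h}. So FIRST(L) = {c, d, h}.
FOLLOW(S) includes $ since S is the start symbol.
FOLLOW(S): in N->S h f c, S is followed by h f c with FIRST {h}. Thus FOLLOW(S) = {$, h}.
FOLLOW(N): in S->h N, the suffix after N is empty, so FOLLOW(N) ⊇ FOLLOW(S) = {$, h}; in L->N c, N is followed by c with FIRST {c}; in L->N h h h, N is followed by h h h with FIRST {h}; in H->d N f, N is followed by f with FIRST {f}. Thus FOLLOW(N) = {$, c, f, h}.
FOLLOW(L): in S->L d, L is followed by d with FIRST {d}. Thus FOLLOW(L) = {d}.
FOLLOW(H): in S->H h, H is followed by h with FIRST {h}. Thus FOLLOW(H) = {h}.

{$, c, f, h}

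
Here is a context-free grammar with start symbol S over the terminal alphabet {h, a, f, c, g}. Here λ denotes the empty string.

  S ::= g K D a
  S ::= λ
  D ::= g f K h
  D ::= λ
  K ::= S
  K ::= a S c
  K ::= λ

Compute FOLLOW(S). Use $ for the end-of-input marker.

{$, a, c, g, h}

FIRST(S): from S::=g K D a we get {g}; from S::=λ we get {λ}. So FIRST(S) = {λ, g}.
FIRST(D): from D::=g f K h we get {g}; from D::=λ we get {λ}. So FIRST(D) = {λ, g}.
FIRST(K): from K::=S we get {λ, g}; from K::=a S c we get {a}; from K::=λ we get {λ}. So FIRST(K) = {λ, a, g}.
FOLLOW(S) includes $ since S is the start symbol.
FOLLOW(D): in S::=g K D a, D is followed by a with FIRST {a}. Thus FOLLOW(D) = {a}.
FOLLOW(K): in S::=g K D a, K is followed by D a with FIRST {a, g}; in D::=g f K h, K is followed by h with FIRST {h}. Thus FOLLOW(K) = {a, g, h}.
FOLLOW(S): in K::=S, the suffix after S is empty, so FOLLOW(S) ⊇ FOLLOW(K) = {a, g, h}; in K::=a S c, S is followed by c with FIRST {c}. Thus FOLLOW(S) = {$, a, c, g, h}.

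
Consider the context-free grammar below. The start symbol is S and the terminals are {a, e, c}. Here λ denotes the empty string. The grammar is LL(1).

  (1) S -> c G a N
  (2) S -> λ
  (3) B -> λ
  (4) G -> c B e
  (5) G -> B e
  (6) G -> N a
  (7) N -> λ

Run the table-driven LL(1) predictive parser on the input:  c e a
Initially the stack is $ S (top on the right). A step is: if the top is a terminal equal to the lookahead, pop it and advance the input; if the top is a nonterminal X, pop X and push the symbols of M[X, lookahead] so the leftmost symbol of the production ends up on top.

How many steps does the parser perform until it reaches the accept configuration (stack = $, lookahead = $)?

7

step 1: stack=$ S  input=c e a $  — expand S -> c G a N
step 2: stack=$ N a G c  input=c e a $  — match c
step 3: stack=$ N a G  input=e a $  — expand G -> B e
step 4: stack=$ N a e B  input=e a $  — expand B -> λ
step 5: stack=$ N a e  input=e a $  — match e
step 6: stack=$ N a  input=a $  — match a
step 7: stack=$ N  input=$  — expand N -> λ
Accept reached after 7 steps.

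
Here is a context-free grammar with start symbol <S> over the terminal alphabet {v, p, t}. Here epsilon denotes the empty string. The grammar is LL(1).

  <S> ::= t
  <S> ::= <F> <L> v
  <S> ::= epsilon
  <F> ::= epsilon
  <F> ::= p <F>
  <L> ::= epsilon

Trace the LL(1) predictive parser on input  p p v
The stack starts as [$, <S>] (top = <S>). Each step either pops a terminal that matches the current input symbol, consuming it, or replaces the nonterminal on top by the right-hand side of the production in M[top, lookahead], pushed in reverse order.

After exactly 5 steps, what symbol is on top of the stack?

     Stack          Input    Action
  1  $ <S>          p p v $  expand <S> ::= <F> <L> v
  2  $ v <L> <F>    p p v $  expand <F> ::= p <F>
  3  $ v <L> <F> p  p p v $  match p
  4  $ v <L> <F>    p v $    expand <F> ::= p <F>
  5  $ v <L> <F> p  p v $    match p
Stack after step 5: $ v <L> <F> (top = <F>).

<F>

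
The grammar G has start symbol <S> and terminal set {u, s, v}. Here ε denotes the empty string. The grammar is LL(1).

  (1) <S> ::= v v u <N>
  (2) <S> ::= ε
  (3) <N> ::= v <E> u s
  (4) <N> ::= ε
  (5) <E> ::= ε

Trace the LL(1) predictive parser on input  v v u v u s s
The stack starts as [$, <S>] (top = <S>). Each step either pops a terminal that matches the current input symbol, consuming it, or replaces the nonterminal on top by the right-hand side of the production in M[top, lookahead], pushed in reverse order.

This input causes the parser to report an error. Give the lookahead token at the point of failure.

step 1: stack=$ <S>  input=v v u v u s s $  — expand <S> ::= v v u <N>
step 2: stack=$ <N> u v v  input=v v u v u s s $  — match v
step 3: stack=$ <N> u v  input=v u v u s s $  — match v
step 4: stack=$ <N> u  input=u v u s s $  — match u
step 5: stack=$ <N>  input=v u s s $  — expand <N> ::= v <E> u s
step 6: stack=$ s u <E> v  input=v u s s $  — match v
step 7: stack=$ s u <E>  input=u s s $  — expand <E> ::= ε
step 8: stack=$ s u  input=u s s $  — match u
step 9: stack=$ s  input=s s $  — match s
step 10: stack=$  input=s $  — error: stack empty but input remains

s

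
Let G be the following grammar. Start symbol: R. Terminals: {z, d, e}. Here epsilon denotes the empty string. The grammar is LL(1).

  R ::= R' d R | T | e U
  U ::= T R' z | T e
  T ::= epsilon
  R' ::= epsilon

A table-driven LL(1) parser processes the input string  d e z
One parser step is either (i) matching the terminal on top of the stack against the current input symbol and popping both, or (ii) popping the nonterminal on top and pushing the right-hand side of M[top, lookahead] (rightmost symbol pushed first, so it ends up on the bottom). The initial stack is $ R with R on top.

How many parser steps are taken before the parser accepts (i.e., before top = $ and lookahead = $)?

9

step 1: stack=$ R  input=d e z $  — expand R ::= R' d R
step 2: stack=$ R d R'  input=d e z $  — expand R' ::= epsilon
step 3: stack=$ R d  input=d e z $  — match d
step 4: stack=$ R  input=e z $  — expand R ::= e U
step 5: stack=$ U e  input=e z $  — match e
step 6: stack=$ U  input=z $  — expand U ::= T R' z
step 7: stack=$ z R' T  input=z $  — expand T ::= epsilon
step 8: stack=$ z R'  input=z $  — expand R' ::= epsilon
step 9: stack=$ z  input=z $  — match z
Accept reached after 9 steps.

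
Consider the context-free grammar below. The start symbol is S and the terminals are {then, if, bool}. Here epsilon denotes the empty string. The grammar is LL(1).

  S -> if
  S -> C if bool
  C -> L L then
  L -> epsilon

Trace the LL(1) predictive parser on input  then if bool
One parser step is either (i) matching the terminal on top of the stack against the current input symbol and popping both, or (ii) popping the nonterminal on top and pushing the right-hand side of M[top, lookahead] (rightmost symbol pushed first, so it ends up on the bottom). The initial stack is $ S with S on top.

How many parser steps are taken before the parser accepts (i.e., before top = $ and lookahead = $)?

7

step 1: stack=$ S  input=then if bool $  — expand S -> C if bool
step 2: stack=$ bool if C  input=then if bool $  — expand C -> L L then
step 3: stack=$ bool if then L L  input=then if bool $  — expand L -> epsilon
step 4: stack=$ bool if then L  input=then if bool $  — expand L -> epsilon
step 5: stack=$ bool if then  input=then if bool $  — match then
step 6: stack=$ bool if  input=if bool $  — match if
step 7: stack=$ bool  input=bool $  — match bool
Accept reached after 7 steps.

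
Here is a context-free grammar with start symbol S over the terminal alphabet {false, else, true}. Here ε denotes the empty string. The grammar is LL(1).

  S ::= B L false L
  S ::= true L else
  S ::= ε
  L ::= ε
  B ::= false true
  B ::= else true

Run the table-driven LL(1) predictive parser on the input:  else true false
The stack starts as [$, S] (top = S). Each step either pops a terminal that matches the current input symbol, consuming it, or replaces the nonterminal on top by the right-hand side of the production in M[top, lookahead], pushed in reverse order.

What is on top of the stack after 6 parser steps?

L

step 1: stack=$ S  input=else true false $  — expand S ::= B L false L
step 2: stack=$ L false L B  input=else true false $  — expand B ::= else true
step 3: stack=$ L false L true else  input=else true false $  — match else
step 4: stack=$ L false L true  input=true false $  — match true
step 5: stack=$ L false L  input=false $  — expand L ::= ε
step 6: stack=$ L false  input=false $  — match false
Stack after step 6: $ L (top = L).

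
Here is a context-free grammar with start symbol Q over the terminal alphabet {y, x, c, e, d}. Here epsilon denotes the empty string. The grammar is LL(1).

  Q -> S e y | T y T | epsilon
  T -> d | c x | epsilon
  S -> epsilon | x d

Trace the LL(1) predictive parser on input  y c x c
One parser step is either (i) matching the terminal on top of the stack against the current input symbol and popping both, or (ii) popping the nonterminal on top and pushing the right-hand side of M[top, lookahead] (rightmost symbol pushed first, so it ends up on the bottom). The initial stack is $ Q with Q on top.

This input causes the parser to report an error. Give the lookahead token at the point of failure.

c

     Stack    Input      Action
  1  $ Q      y c x c $  expand Q -> T y T
  2  $ T y T  y c x c $  expand T -> epsilon
  3  $ T y    y c x c $  match y
  4  $ T      c x c $    expand T -> c x
  5  $ x c    c x c $    match c
  6  $ x      x c $      match x
  7  $        c $        error: stack empty but input remains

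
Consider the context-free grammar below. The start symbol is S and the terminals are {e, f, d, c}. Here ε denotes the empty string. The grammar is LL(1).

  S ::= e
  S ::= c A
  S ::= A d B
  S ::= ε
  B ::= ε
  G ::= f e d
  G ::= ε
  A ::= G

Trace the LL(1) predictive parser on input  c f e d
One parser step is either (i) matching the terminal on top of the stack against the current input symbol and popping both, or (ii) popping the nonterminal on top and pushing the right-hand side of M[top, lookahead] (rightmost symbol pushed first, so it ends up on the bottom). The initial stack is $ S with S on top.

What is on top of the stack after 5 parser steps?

e

step 1: stack=$ S  input=c f e d $  — expand S ::= c A
step 2: stack=$ A c  input=c f e d $  — match c
step 3: stack=$ A  input=f e d $  — expand A ::= G
step 4: stack=$ G  input=f e d $  — expand G ::= f e d
step 5: stack=$ d e f  input=f e d $  — match f
Stack after step 5: $ d e (top = e).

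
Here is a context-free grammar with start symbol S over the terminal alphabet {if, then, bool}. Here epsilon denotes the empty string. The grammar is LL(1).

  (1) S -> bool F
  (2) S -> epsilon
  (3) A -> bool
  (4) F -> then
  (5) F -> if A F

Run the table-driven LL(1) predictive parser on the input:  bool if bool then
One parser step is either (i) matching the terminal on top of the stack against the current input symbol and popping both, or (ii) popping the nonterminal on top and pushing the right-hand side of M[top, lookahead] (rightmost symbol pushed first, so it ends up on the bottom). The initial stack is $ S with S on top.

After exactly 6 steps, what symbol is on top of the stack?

     Stack     Input                Action
  1  $ S       bool if bool then $  expand S -> bool F
  2  $ F bool  bool if bool then $  match bool
  3  $ F       if bool then $       expand F -> if A F
  4  $ F A if  if bool then $       match if
  5  $ F A     bool then $          expand A -> bool
  6  $ F bool  bool then $          match bool
Stack after step 6: $ F (top = F).

F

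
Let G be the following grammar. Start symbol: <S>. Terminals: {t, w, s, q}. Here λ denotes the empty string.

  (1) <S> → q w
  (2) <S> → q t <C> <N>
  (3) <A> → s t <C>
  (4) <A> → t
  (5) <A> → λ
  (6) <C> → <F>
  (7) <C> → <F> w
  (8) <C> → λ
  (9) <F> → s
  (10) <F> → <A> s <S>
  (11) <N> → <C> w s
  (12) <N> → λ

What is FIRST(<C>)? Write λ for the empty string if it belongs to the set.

{λ, s, t}

FIRST(<S>) = {q}
FIRST(<A>) = {λ, s, t}
FIRST(<F>) = {s, t}  (via <A> s <S>)
FIRST(<C>) = {λ, s, t}  (via <F>, <F> w)
FIRST(<N>) = {λ, s, t, w}  (via <C> w s)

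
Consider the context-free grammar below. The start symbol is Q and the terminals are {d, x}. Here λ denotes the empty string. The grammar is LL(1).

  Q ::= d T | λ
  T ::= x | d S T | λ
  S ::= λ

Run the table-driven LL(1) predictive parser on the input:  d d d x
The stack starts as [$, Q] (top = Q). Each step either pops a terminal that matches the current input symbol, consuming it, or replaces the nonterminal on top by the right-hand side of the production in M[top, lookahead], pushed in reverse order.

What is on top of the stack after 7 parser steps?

     Stack    Input      Action
  1  $ Q      d d d x $  expand Q ::= d T
  2  $ T d    d d d x $  match d
  3  $ T      d d x $    expand T ::= d S T
  4  $ T S d  d d x $    match d
  5  $ T S    d x $      expand S ::= λ
  6  $ T      d x $      expand T ::= d S T
  7  $ T S d  d x $      match d
Stack after step 7: $ T S (top = S).

S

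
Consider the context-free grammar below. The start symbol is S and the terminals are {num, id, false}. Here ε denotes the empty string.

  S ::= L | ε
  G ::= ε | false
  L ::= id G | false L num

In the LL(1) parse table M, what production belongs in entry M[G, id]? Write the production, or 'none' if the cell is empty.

FIRST(G) = {ε, false}
FIRST(L) = {false, id}
FIRST(S) = {ε, false, id}  (via L)
FOLLOW(S) includes $ since S is the start symbol.
FOLLOW(L): in S::=L, the suffix after L is empty, so FOLLOW(L) ⊇ FOLLOW(S) = {$}; in L::=false L num, L is followed by num with FIRST {num}. Thus FOLLOW(L) = {$, num}.
FOLLOW(G): in L::=id G, the suffix after G is empty, so FOLLOW(G) ⊇ FOLLOW(L) = {$, num}. Thus FOLLOW(G) = {$, num}.
For G ::= ε: FIRST(ε) = {ε}, so it goes in M[G, t] for t ∈ {}; since ε ∈ FIRST, also for every t ∈ FOLLOW(G) = {$, num}.
For G ::= false: FIRST(false) = {false}, so it goes in M[G, t] for t ∈ {false}.
None of these place a production in M[G, id].

none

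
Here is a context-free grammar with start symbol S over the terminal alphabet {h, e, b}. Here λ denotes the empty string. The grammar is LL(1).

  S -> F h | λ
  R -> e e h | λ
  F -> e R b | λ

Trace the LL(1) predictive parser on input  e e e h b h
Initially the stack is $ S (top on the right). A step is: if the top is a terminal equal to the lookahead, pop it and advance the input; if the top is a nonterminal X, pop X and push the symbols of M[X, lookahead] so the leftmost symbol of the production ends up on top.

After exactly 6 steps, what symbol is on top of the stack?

step 1: stack=$ S  input=e e e h b h $  — expand S -> F h
step 2: stack=$ h F  input=e e e h b h $  — expand F -> e R b
step 3: stack=$ h b R e  input=e e e h b h $  — match e
step 4: stack=$ h b R  input=e e h b h $  — expand R -> e e h
step 5: stack=$ h b h e e  input=e e h b h $  — match e
step 6: stack=$ h b h e  input=e h b h $  — match e
Stack after step 6: $ h b h (top = h).

h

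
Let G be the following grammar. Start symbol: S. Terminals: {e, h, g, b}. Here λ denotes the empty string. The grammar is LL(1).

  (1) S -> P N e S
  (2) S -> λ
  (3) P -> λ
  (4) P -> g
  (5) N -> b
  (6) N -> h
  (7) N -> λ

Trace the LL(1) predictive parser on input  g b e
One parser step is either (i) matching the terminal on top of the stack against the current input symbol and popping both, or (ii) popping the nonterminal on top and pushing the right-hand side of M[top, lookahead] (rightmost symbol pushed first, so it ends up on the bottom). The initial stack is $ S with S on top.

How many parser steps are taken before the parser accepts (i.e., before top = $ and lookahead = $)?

     Stack      Input    Action
  1  $ S        g b e $  expand S -> P N e S
  2  $ S e N P  g b e $  expand P -> g
  3  $ S e N g  g b e $  match g
  4  $ S e N    b e $    expand N -> b
  5  $ S e b    b e $    match b
  6  $ S e      e $      match e
  7  $ S        $        expand S -> λ
Accept reached after 7 steps.

7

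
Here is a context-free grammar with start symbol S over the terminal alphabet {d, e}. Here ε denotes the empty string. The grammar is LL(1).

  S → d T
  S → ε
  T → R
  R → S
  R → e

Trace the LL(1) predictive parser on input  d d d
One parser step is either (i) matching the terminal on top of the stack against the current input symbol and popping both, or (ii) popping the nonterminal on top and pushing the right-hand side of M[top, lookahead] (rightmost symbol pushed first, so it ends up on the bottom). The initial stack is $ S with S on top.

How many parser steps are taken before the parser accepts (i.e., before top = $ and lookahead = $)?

13

      Stack  Input    Action
   1  $ S    d d d $  expand S → d T
   2  $ T d  d d d $  match d
   3  $ T    d d $    expand T → R
   4  $ R    d d $    expand R → S
   5  $ S    d d $    expand S → d T
   6  $ T d  d d $    match d
   7  $ T    d $      expand T → R
   8  $ R    d $      expand R → S
   9  $ S    d $      expand S → d T
  10  $ T d  d $      match d
  11  $ T    $        expand T → R
  12  $ R    $        expand R → S
  13  $ S    $        expand S → ε
Accept reached after 13 steps.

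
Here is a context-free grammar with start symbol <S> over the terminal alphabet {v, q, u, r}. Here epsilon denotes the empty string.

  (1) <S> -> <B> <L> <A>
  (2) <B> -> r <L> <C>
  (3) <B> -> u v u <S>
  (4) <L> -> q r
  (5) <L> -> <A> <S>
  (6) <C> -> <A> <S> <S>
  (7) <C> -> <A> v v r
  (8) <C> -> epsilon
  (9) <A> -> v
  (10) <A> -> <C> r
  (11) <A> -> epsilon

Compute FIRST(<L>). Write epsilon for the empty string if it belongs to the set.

FIRST(<B>) = {r, u}
FIRST(<S>) = {r, u}  (via <B> <L> <A>)
FIRST(<L>) = {q, r, u, v}  (via <A> <S>)
FIRST(<C>) = {epsilon, r, u, v}  (via <A> <S> <S>, <A> v v r)
FIRST(<A>) = {epsilon, r, u, v}  (via <C> r)

{q, r, u, v}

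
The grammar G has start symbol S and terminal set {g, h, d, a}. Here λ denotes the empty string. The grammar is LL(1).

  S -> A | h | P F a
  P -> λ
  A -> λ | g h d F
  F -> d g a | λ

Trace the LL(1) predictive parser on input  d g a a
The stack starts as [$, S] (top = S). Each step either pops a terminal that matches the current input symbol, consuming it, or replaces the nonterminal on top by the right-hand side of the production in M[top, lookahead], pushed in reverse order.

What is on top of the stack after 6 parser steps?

a

     Stack      Input      Action
  1  $ S        d g a a $  expand S -> P F a
  2  $ a F P    d g a a $  expand P -> λ
  3  $ a F      d g a a $  expand F -> d g a
  4  $ a a g d  d g a a $  match d
  5  $ a a g    g a a $    match g
  6  $ a a      a a $      match a
Stack after step 6: $ a (top = a).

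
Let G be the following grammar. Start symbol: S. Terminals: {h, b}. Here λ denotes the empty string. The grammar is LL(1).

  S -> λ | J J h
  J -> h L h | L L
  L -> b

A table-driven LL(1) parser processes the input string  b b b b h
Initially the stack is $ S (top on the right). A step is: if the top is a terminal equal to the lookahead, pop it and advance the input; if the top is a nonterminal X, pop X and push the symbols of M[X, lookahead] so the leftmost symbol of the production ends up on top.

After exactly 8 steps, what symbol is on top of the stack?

b

     Stack      Input        Action
  1  $ S        b b b b h $  expand S -> J J h
  2  $ h J J    b b b b h $  expand J -> L L
  3  $ h J L L  b b b b h $  expand L -> b
  4  $ h J L b  b b b b h $  match b
  5  $ h J L    b b b h $    expand L -> b
  6  $ h J b    b b b h $    match b
  7  $ h J      b b h $      expand J -> L L
  8  $ h L L    b b h $      expand L -> b
Stack after step 8: $ h L b (top = b).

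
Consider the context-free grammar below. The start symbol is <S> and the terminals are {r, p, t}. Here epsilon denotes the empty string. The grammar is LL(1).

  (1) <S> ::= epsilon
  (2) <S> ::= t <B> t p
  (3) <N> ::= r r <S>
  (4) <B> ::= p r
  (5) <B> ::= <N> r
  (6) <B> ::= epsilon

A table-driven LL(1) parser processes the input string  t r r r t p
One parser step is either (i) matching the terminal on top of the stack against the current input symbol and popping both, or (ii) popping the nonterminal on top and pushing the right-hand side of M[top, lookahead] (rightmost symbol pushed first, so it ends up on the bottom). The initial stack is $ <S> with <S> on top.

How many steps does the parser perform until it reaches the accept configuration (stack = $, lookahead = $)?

10

      Stack            Input          Action
   1  $ <S>            t r r r t p $  expand <S> ::= t <B> t p
   2  $ p t <B> t      t r r r t p $  match t
   3  $ p t <B>        r r r t p $    expand <B> ::= <N> r
   4  $ p t r <N>      r r r t p $    expand <N> ::= r r <S>
   5  $ p t r <S> r r  r r r t p $    match r
   6  $ p t r <S> r    r r t p $      match r
   7  $ p t r <S>      r t p $        expand <S> ::= epsilon
   8  $ p t r          r t p $        match r
   9  $ p t            t p $          match t
  10  $ p              p $            match p
Accept reached after 10 steps.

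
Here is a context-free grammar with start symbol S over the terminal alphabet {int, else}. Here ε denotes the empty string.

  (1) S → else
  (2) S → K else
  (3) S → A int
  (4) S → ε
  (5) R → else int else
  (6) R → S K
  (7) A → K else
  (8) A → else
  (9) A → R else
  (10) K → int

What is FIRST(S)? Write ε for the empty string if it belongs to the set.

{ε, else, int}

FIRST(K): from K→int we get {int}. So FIRST(K) = {int}.
FIRST(S): from S→else we get {else}; from S→K else we get {int}; from S→A int we get {else, int}; from S→ε we get {ε}. So FIRST(S) = {ε, else, int}.
FIRST(R): from R→else int else we get {else}; from R→S K we get {else, int}. So FIRST(R) = {else, int}.
FIRST(A): from A→K else we get {int}; from A→else we get {else}; from A→R else we get {else, int}. So FIRST(A) = {else, int}.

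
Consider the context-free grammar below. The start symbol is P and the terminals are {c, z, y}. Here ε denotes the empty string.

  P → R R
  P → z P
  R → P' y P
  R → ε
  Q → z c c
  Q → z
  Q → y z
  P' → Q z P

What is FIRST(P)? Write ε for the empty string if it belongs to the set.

{ε, y, z}

FIRST(Q): from Q→z c c we get {z}; from Q→z we get {z}; from Q→y z we get {y}. So FIRST(Q) = {y, z}.
FIRST(P'): from P'→Q z P we get {y, z}. So FIRST(P') = {y, z}.
FIRST(R): from R→P' y P we get {y, z}; from R→ε we get {ε}. So FIRST(R) = {ε, y, z}.
FIRST(P): from P→R R we get {ε, y, z}; from P→z P we get {z}. So FIRST(P) = {ε, y, z}.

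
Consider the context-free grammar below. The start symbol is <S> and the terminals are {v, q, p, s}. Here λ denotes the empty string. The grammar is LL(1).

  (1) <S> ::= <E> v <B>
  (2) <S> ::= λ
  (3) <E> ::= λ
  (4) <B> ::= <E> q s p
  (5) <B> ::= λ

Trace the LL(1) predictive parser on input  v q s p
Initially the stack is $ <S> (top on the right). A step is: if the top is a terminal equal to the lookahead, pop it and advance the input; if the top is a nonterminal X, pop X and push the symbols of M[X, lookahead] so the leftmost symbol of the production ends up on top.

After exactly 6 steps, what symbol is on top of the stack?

s

step 1: stack=$ <S>  input=v q s p $  — expand <S> ::= <E> v <B>
step 2: stack=$ <B> v <E>  input=v q s p $  — expand <E> ::= λ
step 3: stack=$ <B> v  input=v q s p $  — match v
step 4: stack=$ <B>  input=q s p $  — expand <B> ::= <E> q s p
step 5: stack=$ p s q <E>  input=q s p $  — expand <E> ::= λ
step 6: stack=$ p s q  input=q s p $  — match q
Stack after step 6: $ p s (top = s).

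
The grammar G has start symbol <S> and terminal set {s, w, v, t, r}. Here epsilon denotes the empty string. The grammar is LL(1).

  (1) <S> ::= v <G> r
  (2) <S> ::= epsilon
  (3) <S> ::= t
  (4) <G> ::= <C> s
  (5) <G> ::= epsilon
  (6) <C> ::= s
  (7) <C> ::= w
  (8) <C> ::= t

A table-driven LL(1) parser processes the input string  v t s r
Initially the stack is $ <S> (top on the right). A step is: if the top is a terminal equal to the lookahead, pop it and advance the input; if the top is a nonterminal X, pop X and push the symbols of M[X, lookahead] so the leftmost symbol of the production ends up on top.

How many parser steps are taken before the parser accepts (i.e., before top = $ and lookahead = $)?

     Stack      Input      Action
  1  $ <S>      v t s r $  expand <S> ::= v <G> r
  2  $ r <G> v  v t s r $  match v
  3  $ r <G>    t s r $    expand <G> ::= <C> s
  4  $ r s <C>  t s r $    expand <C> ::= t
  5  $ r s t    t s r $    match t
  6  $ r s      s r $      match s
  7  $ r        r $        match r
Accept reached after 7 steps.

7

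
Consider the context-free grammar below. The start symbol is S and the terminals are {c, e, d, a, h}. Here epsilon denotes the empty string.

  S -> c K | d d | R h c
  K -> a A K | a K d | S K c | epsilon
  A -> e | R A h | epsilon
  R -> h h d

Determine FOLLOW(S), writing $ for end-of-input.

FIRST(R) = {h}
FIRST(S) = {c, d, h}  (via R h c)
FIRST(A) = {epsilon, e, h}  (via R A h)
FIRST(K) = {epsilon, a, c, d, h}  (via S K c)
FOLLOW(S) includes $ since S is the start symbol.
FOLLOW(S): in K->S K c, S is followed by K c with FIRST {a, c, d, h}. Thus FOLLOW(S) = {$, a, c, d, h}.
FOLLOW(K): in S->c K, the suffix after K is empty, so FOLLOW(K) ⊇ FOLLOW(S) = {$, a, c, d, h}; in K->a A K, the suffix after K is empty (adds nothing new); in K->a K d, K is followed by d with FIRST {d}; in K->S K c, K is followed by c with FIRST {c}. Thus FOLLOW(K) = {$, a, c, d, h}.
FOLLOW(A): in K->a A K, A is followed by K with FIRST {epsilon, a, c, d, h}; in K->a A K, the suffix after A is nullable, so FOLLOW(A) ⊇ FOLLOW(K) = {$, a, c, d, h}; in A->R A h, A is followed by h with FIRST {h}. Thus FOLLOW(A) = {$, a, c, d, h}.
FOLLOW(R): in S->R h c, R is followed by h c with FIRST {h}; in A->R A h, R is followed by A h with FIRST {e, h}. Thus FOLLOW(R) = {e, h}.

{$, a, c, d, h}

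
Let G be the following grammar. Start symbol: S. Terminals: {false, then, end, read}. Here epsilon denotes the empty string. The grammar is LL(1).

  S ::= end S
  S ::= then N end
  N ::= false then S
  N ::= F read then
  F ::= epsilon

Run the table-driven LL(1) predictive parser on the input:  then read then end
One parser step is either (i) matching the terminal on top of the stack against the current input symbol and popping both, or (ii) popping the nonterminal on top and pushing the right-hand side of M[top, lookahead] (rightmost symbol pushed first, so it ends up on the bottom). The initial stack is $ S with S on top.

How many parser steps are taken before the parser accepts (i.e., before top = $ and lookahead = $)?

7

step 1: stack=$ S  input=then read then end $  — expand S ::= then N end
step 2: stack=$ end N then  input=then read then end $  — match then
step 3: stack=$ end N  input=read then end $  — expand N ::= F read then
step 4: stack=$ end then read F  input=read then end $  — expand F ::= epsilon
step 5: stack=$ end then read  input=read then end $  — match read
step 6: stack=$ end then  input=then end $  — match then
step 7: stack=$ end  input=end $  — match end
Accept reached after 7 steps.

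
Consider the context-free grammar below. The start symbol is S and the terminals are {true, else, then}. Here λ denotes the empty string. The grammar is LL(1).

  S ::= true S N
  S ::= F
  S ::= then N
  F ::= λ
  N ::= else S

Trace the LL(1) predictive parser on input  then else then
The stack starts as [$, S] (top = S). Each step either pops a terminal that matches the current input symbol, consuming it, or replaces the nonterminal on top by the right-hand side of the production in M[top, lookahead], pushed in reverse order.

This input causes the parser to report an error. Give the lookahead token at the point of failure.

$

     Stack     Input             Action
  1  $ S       then else then $  expand S ::= then N
  2  $ N then  then else then $  match then
  3  $ N       else then $       expand N ::= else S
  4  $ S else  else then $       match else
  5  $ S       then $            expand S ::= then N
  6  $ N then  then $            match then
  7  $ N       $                 error: M[N, $] is empty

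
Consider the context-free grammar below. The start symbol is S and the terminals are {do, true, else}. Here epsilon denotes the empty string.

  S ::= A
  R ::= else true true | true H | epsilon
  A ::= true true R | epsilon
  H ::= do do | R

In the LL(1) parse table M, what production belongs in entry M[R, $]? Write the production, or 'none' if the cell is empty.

FIRST(R) = {epsilon, else, true}
FIRST(A) = {epsilon, true}
FIRST(S) = {epsilon, true}  (via A)
FIRST(H) = {epsilon, do, else, true}  (via R)
FOLLOW(S) includes $ since S is the start symbol.
FOLLOW(A): in S::=A, the suffix after A is empty, so FOLLOW(A) ⊇ FOLLOW(S) = {$}. Thus FOLLOW(A) = {$}.
FOLLOW(R): in A::=true true R, the suffix after R is empty, so FOLLOW(R) ⊇ FOLLOW(A) = {$}; in H::=R, the suffix after R is empty, so FOLLOW(R) ⊇ FOLLOW(H) = {$}. Thus FOLLOW(R) = {$}.
FOLLOW(H): in R::=true H, the suffix after H is empty, so FOLLOW(H) ⊇ FOLLOW(R) = {$}. Thus FOLLOW(H) = {$}.
For R ::= else true true: FIRST(else true true) = {else}, so it goes in M[R, t] for t ∈ {else}.
For R ::= true H: FIRST(true H) = {true}, so it goes in M[R, t] for t ∈ {true}.
For R ::= epsilon: FIRST(epsilon) = {epsilon}, so it goes in M[R, t] for t ∈ {}; since epsilon ∈ FIRST, also for every t ∈ FOLLOW(R) = {$}.

R ::= epsilon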